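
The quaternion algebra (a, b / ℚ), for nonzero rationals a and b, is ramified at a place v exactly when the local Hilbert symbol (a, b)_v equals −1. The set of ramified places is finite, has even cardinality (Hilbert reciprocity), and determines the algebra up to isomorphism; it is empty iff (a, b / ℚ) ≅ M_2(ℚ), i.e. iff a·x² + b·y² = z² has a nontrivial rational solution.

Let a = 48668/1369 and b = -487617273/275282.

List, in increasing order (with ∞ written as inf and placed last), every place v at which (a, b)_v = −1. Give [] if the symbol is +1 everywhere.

[2, 3]

(a, b) ≡ (23, -374946) mod (ℚ^×)²; places V = {2, 3, 7, 11, 13, 17, 19, 23, 37, 53, ∞}.
(a,b)_23: α=3, u≡8; β=1, v≡22 (mod 23); (8|23)=+1, (22|23)=-1; sign (−1)^1·+1^1·-1^3 = +1.
(a,b)_53: α=0, u≡22; β=-2, v≡6 (mod 53); (22|53)=-1, (6|53)=+1; sign (−1)^0·-1^-2·+1^0 = +1.
(a,b)_13: α=0, u≡12; β=1, v≡5 (mod 13); (12|13)=+1, (5|13)=-1; sign (−1)^0·+1^1·-1^0 = +1.
(a,b)_∞: sgn(23)=+, sgn(-374946)=−, so +1.
(a,b)_19: α=0, u≡9; β=1, v≡5 (mod 19); (9|19)=+1, (5|19)=+1; sign (−1)^0·+1^1·+1^0 = +1.
(a,b)_2: α=2, β=-1; u≡7, v≡7 (mod 8); ε(u)ε(v)=1·1, αω(v)=2·0, βω(u)=-1·0; sum ≡ 1  ⇒  -1.
(a,b)_37: α=-2, u≡13; β=0, v≡33 (mod 37); (13|37)=-1, (33|37)=+1; sign (−1)^0·-1^0·+1^-2 = +1.
(a,b)_11: α=0, u≡3; β=1, v≡5 (mod 11); (3|11)=+1, (5|11)=+1; sign (−1)^0·+1^1·+1^0 = +1.
(a,b)_3: α=0, u≡2; β=3, v≡1 (mod 3); (2|3)=-1, (1|3)=+1; sign (−1)^0·-1^3·+1^0 = -1.
(a,b)_7: α=0, u≡1; β=-2, v≡1 (mod 7); (1|7)=+1, (1|7)=+1; sign (−1)^0·+1^-2·+1^0 = +1.
(a,b)_17: α=0, u≡11; β=2, v≡10 (mod 17); (11|17)=-1, (10|17)=-1; sign (−1)^0·-1^2·-1^0 = +1.
|Ram(23, -374946)| = 2, even; anisotropic at {2, 3}.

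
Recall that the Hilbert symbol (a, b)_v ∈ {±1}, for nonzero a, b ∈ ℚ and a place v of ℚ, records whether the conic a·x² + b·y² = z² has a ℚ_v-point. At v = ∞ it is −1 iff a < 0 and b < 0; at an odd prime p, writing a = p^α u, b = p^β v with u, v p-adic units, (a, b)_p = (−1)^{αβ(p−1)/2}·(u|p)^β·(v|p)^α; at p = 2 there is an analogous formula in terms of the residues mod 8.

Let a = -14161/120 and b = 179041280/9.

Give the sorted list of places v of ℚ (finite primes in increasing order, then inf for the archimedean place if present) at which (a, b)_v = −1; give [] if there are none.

Mod squares: a ≡ -30, b ≡ 5. Check v ∈ {∞, 2, 3, 5, 7, 11, 17}.
v=7: a=7^2·(≡5), b=7^0·(≡6) mod 7; (5|7)=-1, (6|7)=-1; (−1)^{2·0·3}·(-1)^0·(-1)^2 = +1.
v=5: a=5^-1·(≡1), b=5^1·(≡4) mod 5; (1|5)=+1, (4|5)=+1; (−1)^{-1·1·2}·(+1)^1·(+1)^-1 = +1.
v=∞: -30 < 0 and 5 > 0  ⇒  (a,b)_∞ = +1.
v=11: a=11^0·(≡4), b=11^2·(≡9) mod 11; (4|11)=+1, (9|11)=+1; (−1)^{0·2·5}·(+1)^2·(+1)^0 = +1.
v=2: v_2(a)=-3, v_2(b)=10; units ≡ 1, 5 (mod 8); ε·ε+αω+βω = 0·0+-3·1+10·0 ≡ 1  ⇒  (a,b)_2 = -1.
v=3: a=3^-1·(≡2), b=3^-2·(≡2) mod 3; (2|3)=-1, (2|3)=-1; (−1)^{-1·-2·1}·(-1)^-2·(-1)^-1 = -1.
v=17: a=17^2·(≡2), b=17^2·(≡12) mod 17; (2|17)=+1, (12|17)=-1; (−1)^{2·2·8}·(+1)^2·(-1)^2 = +1.
|Ram(-30, 5)| = 2, even; anisotropic at {2, 3}.

[2, 3]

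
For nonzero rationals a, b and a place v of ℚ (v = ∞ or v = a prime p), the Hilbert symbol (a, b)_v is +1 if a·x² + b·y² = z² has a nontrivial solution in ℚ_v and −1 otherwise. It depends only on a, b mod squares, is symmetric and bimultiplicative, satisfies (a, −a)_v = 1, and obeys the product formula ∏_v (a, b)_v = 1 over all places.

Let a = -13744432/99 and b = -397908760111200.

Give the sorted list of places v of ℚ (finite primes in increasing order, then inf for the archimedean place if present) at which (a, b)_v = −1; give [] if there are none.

Mod squares: a ≡ -55913, b ≡ -4278. Check v ∈ {∞, 2, 3, 5, 11, 13, 17, 23, 31}.
v=2: v_2(a)=4, v_2(b)=5; units ≡ 7, 5 (mod 8); ε·ε+αω+βω = 1·0+4·1+5·0 ≡ 0  ⇒  (a,b)_2 = +1.
v=∞: -55913 < 0 and -4278 < 0  ⇒  (a,b)_∞ = -1.
v=3: a=3^-2·(≡1), b=3^3·(≡2) mod 3; (1|3)=+1, (2|3)=-1; (−1)^{-2·3·1}·(+1)^3·(-1)^-2 = +1.
v=13: a=13^3·(≡11), b=13^2·(≡1) mod 13; (11|13)=-1, (1|13)=+1; (−1)^{3·2·6}·(-1)^2·(+1)^3 = +1.
v=31: a=31^0·(≡27), b=31^1·(≡6) mod 31; (27|31)=-1, (6|31)=-1; (−1)^{0·1·15}·(-1)^1·(-1)^0 = -1.
v=5: a=5^0·(≡2), b=5^2·(≡2) mod 5; (2|5)=-1, (2|5)=-1; (−1)^{0·2·2}·(-1)^2·(-1)^0 = +1.
v=17: a=17^1·(≡9), b=17^2·(≡14) mod 17; (9|17)=+1, (14|17)=-1; (−1)^{1·2·8}·(+1)^2·(-1)^1 = -1.
v=23: a=23^1·(≡20), b=23^3·(≡11) mod 23; (20|23)=-1, (11|23)=-1; (−1)^{1·3·11}·(-1)^3·(-1)^1 = -1.
v=11: a=11^-1·(≡10), b=11^0·(≡3) mod 11; (10|11)=-1, (3|11)=+1; (−1)^{-1·0·5}·(-1)^0·(+1)^-1 = +1.
Ram(-55913, -4278) = {17, 23, 31, ∞}; no ℚ_17-point on the conic.

[17, 23, 31, inf]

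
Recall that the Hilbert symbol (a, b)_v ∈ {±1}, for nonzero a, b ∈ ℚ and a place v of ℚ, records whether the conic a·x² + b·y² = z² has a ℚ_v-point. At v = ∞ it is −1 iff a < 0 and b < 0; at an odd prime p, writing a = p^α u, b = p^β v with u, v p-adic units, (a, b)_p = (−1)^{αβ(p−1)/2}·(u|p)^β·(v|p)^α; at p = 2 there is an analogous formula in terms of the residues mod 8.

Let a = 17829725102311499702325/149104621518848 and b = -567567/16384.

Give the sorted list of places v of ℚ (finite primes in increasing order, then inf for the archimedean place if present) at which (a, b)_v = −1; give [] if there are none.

[11, 29]

Mod squares: a ≡ 1914, b ≡ -143. Check v ∈ {∞, 2, 3, 5, 7, 11, 13, 17, 29, 31}.
v=2: v_2(a)=-29, v_2(b)=-14; units ≡ 5, 1 (mod 8); ε·ε+αω+βω = 0·0+-29·0+-14·1 ≡ 0  ⇒  (a,b)_2 = +1.
v=17: a=17^-2·(≡5), b=17^0·(≡14) mod 17; (5|17)=-1, (14|17)=-1; (−1)^{-2·0·8}·(-1)^0·(-1)^-2 = +1.
v=7: a=7^4·(≡6), b=7^2·(≡4) mod 7; (6|7)=-1, (4|7)=+1; (−1)^{4·2·3}·(-1)^2·(+1)^4 = +1.
v=∞: 1914 > 0 and -143 < 0  ⇒  (a,b)_∞ = +1.
v=3: a=3^13·(≡2), b=3^4·(≡1) mod 3; (2|3)=-1, (1|3)=+1; (−1)^{13·4·1}·(-1)^4·(+1)^13 = +1.
v=5: a=5^2·(≡1), b=5^0·(≡2) mod 5; (1|5)=+1, (2|5)=-1; (−1)^{2·0·2}·(+1)^0·(-1)^2 = +1.
v=13: a=13^6·(≡3), b=13^1·(≡2) mod 13; (3|13)=+1, (2|13)=-1; (−1)^{6·1·6}·(+1)^1·(-1)^6 = +1.
v=31: a=31^-2·(≡12), b=31^0·(≡24) mod 31; (12|31)=-1, (24|31)=-1; (−1)^{-2·0·15}·(-1)^0·(-1)^-2 = +1.
v=11: a=11^3·(≡5), b=11^1·(≡3) mod 11; (5|11)=+1, (3|11)=+1; (−1)^{3·1·5}·(+1)^1·(+1)^3 = -1.
v=29: a=29^1·(≡27), b=29^0·(≡8) mod 29; (27|29)=-1, (8|29)=-1; (−1)^{1·0·14}·(-1)^0·(-1)^1 = -1.
(1914, -143 / ℚ) ramifies at {11, 29}: a division algebra.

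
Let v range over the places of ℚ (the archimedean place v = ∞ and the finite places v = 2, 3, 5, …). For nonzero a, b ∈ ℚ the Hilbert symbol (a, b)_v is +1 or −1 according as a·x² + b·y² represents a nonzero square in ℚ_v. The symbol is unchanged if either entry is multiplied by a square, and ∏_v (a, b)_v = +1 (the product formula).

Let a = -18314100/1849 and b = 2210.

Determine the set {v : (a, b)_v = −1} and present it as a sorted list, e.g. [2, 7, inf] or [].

[2, 7]

(a, b) ≡ (-2261, 2210) mod (ℚ^×)²; places V = {2, 3, 5, 7, 13, 17, 19, 43, ∞}.
(a,b)_19: α=1, u≡14; β=0, v≡6 (mod 19); (14|19)=-1, (6|19)=+1; sign (−1)^0·-1^0·+1^1 = +1.
(a,b)_2: α=2, β=1; u≡3, v≡1 (mod 8); ε(u)ε(v)=1·0, αω(v)=2·0, βω(u)=1·1; sum ≡ 1  ⇒  -1.
(a,b)_5: α=2, u≡4; β=1, v≡2 (mod 5); (4|5)=+1, (2|5)=-1; sign (−1)^0·+1^1·-1^2 = +1.
(a,b)_7: α=1, u≡6; β=0, v≡5 (mod 7); (6|7)=-1, (5|7)=-1; sign (−1)^0·-1^0·-1^1 = -1.
(a,b)_43: α=-2, u≡30; β=0, v≡17 (mod 43); (30|43)=-1, (17|43)=+1; sign (−1)^0·-1^0·+1^-2 = +1.
(a,b)_13: α=0, u≡9; β=1, v≡1 (mod 13); (9|13)=+1, (1|13)=+1; sign (−1)^0·+1^1·+1^0 = +1.
(a,b)_3: α=4, u≡1; β=0, v≡2 (mod 3); (1|3)=+1, (2|3)=-1; sign (−1)^0·+1^0·-1^4 = +1.
(a,b)_∞: sgn(-2261)=−, sgn(2210)=+, so +1.
(a,b)_17: α=1, u≡11; β=1, v≡11 (mod 17); (11|17)=-1, (11|17)=-1; sign (−1)^0·-1^1·-1^1 = +1.
Ram(-2261, 2210) = {2, 7}; no ℚ_2-point on the conic.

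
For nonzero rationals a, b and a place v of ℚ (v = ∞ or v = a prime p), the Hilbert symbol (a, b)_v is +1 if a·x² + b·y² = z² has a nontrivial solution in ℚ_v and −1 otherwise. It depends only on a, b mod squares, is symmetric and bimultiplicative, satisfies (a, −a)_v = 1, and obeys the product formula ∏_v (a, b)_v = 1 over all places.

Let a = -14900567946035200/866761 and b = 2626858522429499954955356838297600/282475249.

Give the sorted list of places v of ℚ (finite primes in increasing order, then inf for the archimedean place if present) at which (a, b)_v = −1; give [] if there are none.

[2, 3, 11, 17]

(a, b) ≡ (-22, 167739) mod (ℚ^×)²; places V = {2, 3, 5, 7, 11, 13, 17, 19, 23, 43, ∞}.
(a,b)_5: α=2, u≡2; β=2, v≡1 (mod 5); (2|5)=-1, (1|5)=+1; sign (−1)^0·-1^2·+1^2 = +1.
(a,b)_11: α=1, u≡1; β=3, v≡3 (mod 11); (1|11)=+1, (3|11)=+1; sign (−1)^1·+1^3·+1^1 = -1.
(a,b)_7: α=-4, u≡3; β=-10, v≡3 (mod 7); (3|7)=-1, (3|7)=-1; sign (−1)^0·-1^-10·-1^-4 = +1.
(a,b)_19: α=-2, u≡11; β=0, v≡5 (mod 19); (11|19)=+1, (5|19)=+1; sign (−1)^0·+1^0·+1^-2 = +1.
(a,b)_3: α=0, u≡2; β=1, v≡2 (mod 3); (2|3)=-1, (2|3)=-1; sign (−1)^0·-1^1·-1^0 = -1.
(a,b)_43: α=0, u≡13; β=2, v≡26 (mod 43); (13|43)=+1, (26|43)=-1; sign (−1)^0·+1^2·-1^0 = +1.
(a,b)_∞: sgn(-22)=−, sgn(167739)=+, so +1.
(a,b)_2: α=21, β=22; u≡5, v≡3 (mod 8); ε(u)ε(v)=0·1, αω(v)=21·1, βω(u)=22·1; sum ≡ 1  ⇒  -1.
(a,b)_13: α=2, u≡10; β=5, v≡11 (mod 13); (10|13)=+1, (11|13)=-1; sign (−1)^0·+1^5·-1^2 = +1.
(a,b)_17: α=2, u≡12; β=5, v≡14 (mod 17); (12|17)=-1, (14|17)=-1; sign (−1)^0·-1^5·-1^2 = -1.
(a,b)_23: α=2, u≡1; β=5, v≡13 (mod 23); (1|23)=+1, (13|23)=+1; sign (−1)^0·+1^5·+1^2 = +1.
|Ram(-22, 167739)| = 4, even; anisotropic at {2, 3, 11, 17}.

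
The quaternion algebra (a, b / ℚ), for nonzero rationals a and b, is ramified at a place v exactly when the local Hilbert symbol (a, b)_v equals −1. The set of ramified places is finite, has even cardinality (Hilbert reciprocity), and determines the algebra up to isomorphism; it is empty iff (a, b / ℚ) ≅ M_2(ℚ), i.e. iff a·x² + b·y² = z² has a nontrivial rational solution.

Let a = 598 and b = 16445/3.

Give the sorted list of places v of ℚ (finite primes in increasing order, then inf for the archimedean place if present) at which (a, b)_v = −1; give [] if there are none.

(a, b) ≡ (598, 49335) mod (ℚ^×)²; places V = {2, 3, 5, 11, 13, 23, ∞}.
(a,b)_5: α=0, u≡3; β=1, v≡3 (mod 5); (3|5)=-1, (3|5)=-1; sign (−1)^0·-1^1·-1^0 = -1.
(a,b)_11: α=0, u≡4; β=1, v≡7 (mod 11); (4|11)=+1, (7|11)=-1; sign (−1)^0·+1^1·-1^0 = +1.
(a,b)_3: α=0, u≡1; β=-1, v≡2 (mod 3); (1|3)=+1, (2|3)=-1; sign (−1)^0·+1^-1·-1^0 = +1.
(a,b)_2: α=1, β=0; u≡3, v≡7 (mod 8); ε(u)ε(v)=1·1, αω(v)=1·0, βω(u)=0·1; sum ≡ 1  ⇒  -1.
(a,b)_∞: sgn(598)=+, sgn(49335)=+, so +1.
(a,b)_23: α=1, u≡3; β=1, v≡16 (mod 23); (3|23)=+1, (16|23)=+1; sign (−1)^1·+1^1·+1^1 = -1.
(a,b)_13: α=1, u≡7; β=1, v≡10 (mod 13); (7|13)=-1, (10|13)=+1; sign (−1)^0·-1^1·+1^1 = -1.
|Ram(598, 49335)| = 4, even; anisotropic at {2, 5, 13, 23}.

[2, 5, 13, 23]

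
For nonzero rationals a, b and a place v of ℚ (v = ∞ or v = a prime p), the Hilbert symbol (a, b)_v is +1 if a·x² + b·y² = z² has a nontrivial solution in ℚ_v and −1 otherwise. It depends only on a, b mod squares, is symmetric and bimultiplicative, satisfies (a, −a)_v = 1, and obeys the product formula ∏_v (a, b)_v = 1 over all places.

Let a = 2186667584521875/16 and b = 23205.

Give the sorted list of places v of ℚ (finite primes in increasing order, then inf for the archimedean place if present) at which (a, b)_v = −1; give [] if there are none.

[3, 5, 13, 17]

Mod squares: a ≡ 3315, b ≡ 23205. Check v ∈ {∞, 2, 3, 5, 7, 13, 17}.
v=7: a=7^4·(≡2), b=7^1·(≡4) mod 7; (2|7)=+1, (4|7)=+1; (−1)^{4·1·3}·(+1)^1·(+1)^4 = +1.
v=13: a=13^3·(≡11), b=13^1·(≡4) mod 13; (11|13)=-1, (4|13)=+1; (−1)^{3·1·6}·(-1)^1·(+1)^3 = -1.
v=5: a=5^5·(≡2), b=5^1·(≡1) mod 5; (2|5)=-1, (1|5)=+1; (−1)^{5·1·2}·(-1)^1·(+1)^5 = -1.
v=2: v_2(a)=-4, v_2(b)=0; units ≡ 3, 5 (mod 8); ε·ε+αω+βω = 1·0+-4·1+0·1 ≡ 0  ⇒  (a,b)_2 = +1.
v=17: a=17^3·(≡4), b=17^1·(≡5) mod 17; (4|17)=+1, (5|17)=-1; (−1)^{3·1·8}·(+1)^1·(-1)^3 = -1.
v=3: a=3^3·(≡1), b=3^1·(≡1) mod 3; (1|3)=+1, (1|3)=+1; (−1)^{3·1·1}·(+1)^1·(+1)^3 = -1.
v=∞: 3315 > 0 and 23205 > 0  ⇒  (a,b)_∞ = +1.
Ram(3315, 23205) = {3, 5, 13, 17}; no ℚ_3-point on the conic.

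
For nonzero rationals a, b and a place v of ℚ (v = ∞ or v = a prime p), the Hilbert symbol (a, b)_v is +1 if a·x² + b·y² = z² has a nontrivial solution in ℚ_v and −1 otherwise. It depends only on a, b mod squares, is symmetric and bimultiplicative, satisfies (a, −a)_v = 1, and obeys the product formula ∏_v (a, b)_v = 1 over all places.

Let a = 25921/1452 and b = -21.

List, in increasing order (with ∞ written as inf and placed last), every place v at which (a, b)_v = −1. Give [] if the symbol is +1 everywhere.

Mod squares: a ≡ 3, b ≡ -21. Check v ∈ {∞, 2, 3, 7, 11, 23}.
v=11: a=11^-2·(≡5), b=11^0·(≡1) mod 11; (5|11)=+1, (1|11)=+1; (−1)^{-2·0·5}·(+1)^0·(+1)^-2 = +1.
v=7: a=7^2·(≡6), b=7^1·(≡4) mod 7; (6|7)=-1, (4|7)=+1; (−1)^{2·1·3}·(-1)^1·(+1)^2 = -1.
v=2: v_2(a)=-2, v_2(b)=0; units ≡ 3, 3 (mod 8); ε·ε+αω+βω = 1·1+-2·1+0·1 ≡ 1  ⇒  (a,b)_2 = -1.
v=∞: 3 > 0 and -21 < 0  ⇒  (a,b)_∞ = +1.
v=23: a=23^2·(≡1), b=23^0·(≡2) mod 23; (1|23)=+1, (2|23)=+1; (−1)^{2·0·11}·(+1)^0·(+1)^2 = +1.
v=3: a=3^-1·(≡1), b=3^1·(≡2) mod 3; (1|3)=+1, (2|3)=-1; (−1)^{-1·1·1}·(+1)^1·(-1)^-1 = +1.
Ram(3, -21) = {2, 7}; no ℚ_2-point on the conic.

[2, 7]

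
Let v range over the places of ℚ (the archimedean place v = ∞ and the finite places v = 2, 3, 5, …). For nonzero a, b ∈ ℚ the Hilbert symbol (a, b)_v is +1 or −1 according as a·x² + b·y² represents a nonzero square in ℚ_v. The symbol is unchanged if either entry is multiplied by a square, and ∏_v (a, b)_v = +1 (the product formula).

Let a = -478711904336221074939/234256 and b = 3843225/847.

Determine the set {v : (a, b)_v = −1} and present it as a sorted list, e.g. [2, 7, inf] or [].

Mod squares: a ≡ -4423979, b ≡ 119567. Check v ∈ {∞, 2, 3, 5, 7, 11, 19, 29, 31, 37}.
v=5: a=5^0·(≡1), b=5^2·(≡2) mod 5; (1|5)=+1, (2|5)=-1; (−1)^{0·2·2}·(+1)^2·(-1)^0 = +1.
v=7: a=7^3·(≡3), b=7^-1·(≡4) mod 7; (3|7)=-1, (4|7)=+1; (−1)^{3·-1·3}·(-1)^-1·(+1)^3 = +1.
v=19: a=19^3·(≡6), b=19^1·(≡7) mod 19; (6|19)=+1, (7|19)=+1; (−1)^{3·1·9}·(+1)^1·(+1)^3 = -1.
v=2: v_2(a)=-4, v_2(b)=0; units ≡ 5, 7 (mod 8); ε·ε+αω+βω = 0·1+-4·0+0·1 ≡ 0  ⇒  (a,b)_2 = +1.
v=29: a=29^5·(≡21), b=29^1·(≡4) mod 29; (21|29)=-1, (4|29)=+1; (−1)^{5·1·14}·(-1)^1·(+1)^5 = -1.
v=11: a=11^-4·(≡4), b=11^-2·(≡8) mod 11; (4|11)=+1, (8|11)=-1; (−1)^{-4·-2·5}·(+1)^-2·(-1)^-4 = +1.
v=37: a=37^1·(≡6), b=37^0·(≡19) mod 37; (6|37)=-1, (19|37)=-1; (−1)^{1·0·18}·(-1)^0·(-1)^1 = -1.
v=3: a=3^2·(≡1), b=3^2·(≡2) mod 3; (1|3)=+1, (2|3)=-1; (−1)^{2·2·1}·(+1)^2·(-1)^2 = +1.
v=31: a=31^3·(≡6), b=31^1·(≡13) mod 31; (6|31)=-1, (13|31)=-1; (−1)^{3·1·15}·(-1)^1·(-1)^3 = -1.
v=∞: -4423979 < 0 and 119567 > 0  ⇒  (a,b)_∞ = +1.
|Ram(-4423979, 119567)| = 4, even; anisotropic at {19, 29, 31, 37}.

[19, 29, 31, 37]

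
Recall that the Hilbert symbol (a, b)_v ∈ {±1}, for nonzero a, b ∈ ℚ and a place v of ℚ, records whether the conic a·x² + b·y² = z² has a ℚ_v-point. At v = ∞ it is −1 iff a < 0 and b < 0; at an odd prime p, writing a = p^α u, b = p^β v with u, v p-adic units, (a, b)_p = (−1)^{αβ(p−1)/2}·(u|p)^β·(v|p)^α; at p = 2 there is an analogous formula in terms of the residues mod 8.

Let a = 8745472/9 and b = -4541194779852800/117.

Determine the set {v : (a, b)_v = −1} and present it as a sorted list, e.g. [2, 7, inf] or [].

[13, 19]

Mod squares: a ≡ 34162, b ≡ -494. Check v ∈ {∞, 2, 3, 5, 13, 19, 29, 31}.
v=19: a=19^1·(≡12), b=19^3·(≡10) mod 19; (12|19)=-1, (10|19)=-1; (−1)^{1·3·9}·(-1)^3·(-1)^1 = -1.
v=2: v_2(a)=9, v_2(b)=15; units ≡ 1, 1 (mod 8); ε·ε+αω+βω = 0·0+9·0+15·0 ≡ 0  ⇒  (a,b)_2 = +1.
v=31: a=31^1·(≡22), b=31^2·(≡8) mod 31; (22|31)=-1, (8|31)=+1; (−1)^{1·2·15}·(-1)^2·(+1)^1 = +1.
v=29: a=29^1·(≡19), b=29^2·(≡13) mod 29; (19|29)=-1, (13|29)=+1; (−1)^{1·2·14}·(-1)^2·(+1)^1 = +1.
v=5: a=5^0·(≡3), b=5^2·(≡4) mod 5; (3|5)=-1, (4|5)=+1; (−1)^{0·2·2}·(-1)^2·(+1)^0 = +1.
v=∞: 34162 > 0 and -494 < 0  ⇒  (a,b)_∞ = +1.
v=3: a=3^-2·(≡1), b=3^-2·(≡1) mod 3; (1|3)=+1, (1|3)=+1; (−1)^{-2·-2·1}·(+1)^-2·(+1)^-2 = +1.
v=13: a=13^0·(≡11), b=13^-1·(≡1) mod 13; (11|13)=-1, (1|13)=+1; (−1)^{0·-1·6}·(-1)^-1·(+1)^0 = -1.
|Ram(34162, -494)| = 2, even; anisotropic at {13, 19}.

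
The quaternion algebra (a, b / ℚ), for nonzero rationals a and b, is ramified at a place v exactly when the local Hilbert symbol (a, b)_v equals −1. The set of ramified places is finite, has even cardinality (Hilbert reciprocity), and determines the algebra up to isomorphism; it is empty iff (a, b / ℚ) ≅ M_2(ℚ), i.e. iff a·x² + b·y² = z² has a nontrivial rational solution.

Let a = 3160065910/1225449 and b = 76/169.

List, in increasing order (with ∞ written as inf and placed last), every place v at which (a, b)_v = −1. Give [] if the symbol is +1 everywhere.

Mod squares: a ≡ 3910, b ≡ 19. Check v ∈ {∞, 2, 3, 5, 13, 17, 19, 23, 29, 31, 41}.
v=41: a=41^-2·(≡26), b=41^0·(≡7) mod 41; (26|41)=-1, (7|41)=-1; (−1)^{-2·0·20}·(-1)^0·(-1)^-2 = +1.
v=3: a=3^-6·(≡1), b=3^0·(≡1) mod 3; (1|3)=+1, (1|3)=+1; (−1)^{-6·0·1}·(+1)^0·(+1)^-6 = +1.
v=23: a=23^1·(≡4), b=23^0·(≡21) mod 23; (4|23)=+1, (21|23)=-1; (−1)^{1·0·11}·(+1)^0·(-1)^1 = -1.
v=29: a=29^2·(≡5), b=29^0·(≡8) mod 29; (5|29)=+1, (8|29)=-1; (−1)^{2·0·14}·(+1)^0·(-1)^2 = +1.
v=2: v_2(a)=1, v_2(b)=2; units ≡ 3, 3 (mod 8); ε·ε+αω+βω = 1·1+1·1+2·1 ≡ 0  ⇒  (a,b)_2 = +1.
v=19: a=19^0·(≡14), b=19^1·(≡17) mod 19; (14|19)=-1, (17|19)=+1; (−1)^{0·1·9}·(-1)^1·(+1)^0 = -1.
v=31: a=31^2·(≡9), b=31^0·(≡1) mod 31; (9|31)=+1, (1|31)=+1; (−1)^{2·0·15}·(+1)^0·(+1)^2 = +1.
v=17: a=17^1·(≡9), b=17^0·(≡9) mod 17; (9|17)=+1, (9|17)=+1; (−1)^{1·0·8}·(+1)^0·(+1)^1 = +1.
v=13: a=13^0·(≡10), b=13^-2·(≡11) mod 13; (10|13)=+1, (11|13)=-1; (−1)^{0·-2·6}·(+1)^-2·(-1)^0 = +1.
v=∞: 3910 > 0 and 19 > 0  ⇒  (a,b)_∞ = +1.
v=5: a=5^1·(≡3), b=5^0·(≡4) mod 5; (3|5)=-1, (4|5)=+1; (−1)^{1·0·2}·(-1)^0·(+1)^1 = +1.
Ram(3910, 19) = {19, 23}; no ℚ_19-point on the conic.

[19, 23]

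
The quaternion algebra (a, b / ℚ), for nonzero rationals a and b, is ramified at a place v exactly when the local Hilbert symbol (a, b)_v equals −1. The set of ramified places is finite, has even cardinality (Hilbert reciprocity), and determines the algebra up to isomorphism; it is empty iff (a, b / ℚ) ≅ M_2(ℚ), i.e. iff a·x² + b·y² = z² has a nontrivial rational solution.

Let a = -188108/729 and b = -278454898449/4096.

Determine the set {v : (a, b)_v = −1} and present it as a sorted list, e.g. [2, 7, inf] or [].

[7, 31, 41, inf]

Mod squares: a ≡ -47027, b ≡ -507129. Check v ∈ {∞, 2, 3, 7, 13, 19, 31, 37, 41}.
v=2: v_2(a)=2, v_2(b)=-12; units ≡ 5, 7 (mod 8); ε·ε+αω+βω = 0·1+2·0+-12·1 ≡ 0  ⇒  (a,b)_2 = +1.
v=∞: -47027 < 0 and -507129 < 0  ⇒  (a,b)_∞ = -1.
v=3: a=3^-6·(≡1), b=3^3·(≡1) mod 3; (1|3)=+1, (1|3)=+1; (−1)^{-6·3·1}·(+1)^3·(+1)^-6 = +1.
v=13: a=13^0·(≡2), b=13^2·(≡12) mod 13; (2|13)=-1, (12|13)=+1; (−1)^{0·2·6}·(-1)^2·(+1)^0 = +1.
v=41: a=41^1·(≡36), b=41^1·(≡22) mod 41; (36|41)=+1, (22|41)=-1; (−1)^{1·1·20}·(+1)^1·(-1)^1 = -1.
v=31: a=31^1·(≡16), b=31^1·(≡28) mod 31; (16|31)=+1, (28|31)=+1; (−1)^{1·1·15}·(+1)^1·(+1)^1 = -1.
v=37: a=37^1·(≡35), b=37^0·(≡4) mod 37; (35|37)=-1, (4|37)=+1; (−1)^{1·0·18}·(-1)^0·(+1)^1 = +1.
v=19: a=19^0·(≡7), b=19^3·(≡9) mod 19; (7|19)=+1, (9|19)=+1; (−1)^{0·3·9}·(+1)^3·(+1)^0 = +1.
v=7: a=7^0·(≡3), b=7^1·(≡3) mod 7; (3|7)=-1, (3|7)=-1; (−1)^{0·1·3}·(-1)^1·(-1)^0 = -1.
Ram(-47027, -507129) = {7, 31, 41, ∞}; no ℚ_7-point on the conic.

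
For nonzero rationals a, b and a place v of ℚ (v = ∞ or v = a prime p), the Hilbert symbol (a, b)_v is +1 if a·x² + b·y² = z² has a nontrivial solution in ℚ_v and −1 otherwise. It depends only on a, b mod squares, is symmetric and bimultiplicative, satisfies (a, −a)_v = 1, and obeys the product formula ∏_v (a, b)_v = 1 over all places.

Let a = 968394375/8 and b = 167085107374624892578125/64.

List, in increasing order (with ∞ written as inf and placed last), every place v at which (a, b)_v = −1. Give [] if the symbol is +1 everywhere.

Mod squares: a ≡ 344318, b ≡ 1309. Check v ∈ {∞, 2, 3, 5, 7, 11, 13, 17, 19, 41}.
v=∞: 344318 > 0 and 1309 > 0  ⇒  (a,b)_∞ = +1.
v=11: a=11^0·(≡10), b=11^1·(≡4) mod 11; (10|11)=-1, (4|11)=+1; (−1)^{0·1·5}·(-1)^1·(+1)^0 = -1.
v=41: a=41^1·(≡17), b=41^2·(≡17) mod 41; (17|41)=-1, (17|41)=-1; (−1)^{1·2·20}·(-1)^2·(-1)^1 = -1.
v=2: v_2(a)=-3, v_2(b)=-6; units ≡ 7, 5 (mod 8); ε·ε+αω+βω = 1·0+-3·1+-6·0 ≡ 1  ⇒  (a,b)_2 = -1.
v=5: a=5^4·(≡2), b=5^10·(≡1) mod 5; (2|5)=-1, (1|5)=+1; (−1)^{4·10·2}·(-1)^10·(+1)^4 = +1.
v=7: a=7^0·(≡4), b=7^3·(≡6) mod 7; (4|7)=+1, (6|7)=-1; (−1)^{0·3·3}·(+1)^3·(-1)^0 = +1.
v=13: a=13^1·(≡2), b=13^2·(≡12) mod 13; (2|13)=-1, (12|13)=+1; (−1)^{1·2·6}·(-1)^2·(+1)^1 = +1.
v=3: a=3^2·(≡2), b=3^2·(≡1) mod 3; (2|3)=-1, (1|3)=+1; (−1)^{2·2·1}·(-1)^2·(+1)^2 = +1.
v=19: a=19^1·(≡14), b=19^2·(≡7) mod 19; (14|19)=-1, (7|19)=+1; (−1)^{1·2·9}·(-1)^2·(+1)^1 = +1.
v=17: a=17^1·(≡14), b=17^3·(≡9) mod 17; (14|17)=-1, (9|17)=+1; (−1)^{1·3·8}·(-1)^3·(+1)^1 = -1.
Ram(344318, 1309) = {2, 11, 17, 41}; no ℚ_2-point on the conic.

[2, 11, 17, 41]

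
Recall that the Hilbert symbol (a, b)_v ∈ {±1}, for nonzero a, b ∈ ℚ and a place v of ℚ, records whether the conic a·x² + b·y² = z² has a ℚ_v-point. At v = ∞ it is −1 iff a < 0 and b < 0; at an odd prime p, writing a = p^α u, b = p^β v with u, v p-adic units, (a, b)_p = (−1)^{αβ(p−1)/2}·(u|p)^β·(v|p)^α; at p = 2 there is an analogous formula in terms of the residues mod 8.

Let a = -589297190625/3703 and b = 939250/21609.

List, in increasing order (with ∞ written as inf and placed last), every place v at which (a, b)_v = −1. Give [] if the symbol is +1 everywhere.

[5, 13]

Mod squares: a ≡ -15015, b ≡ 130. Check v ∈ {∞, 2, 3, 5, 7, 11, 13, 17, 23}.
v=7: a=7^-1·(≡1), b=7^-4·(≡2) mod 7; (1|7)=+1, (2|7)=+1; (−1)^{-1·-4·3}·(+1)^-4·(+1)^-1 = +1.
v=2: v_2(a)=0, v_2(b)=1; units ≡ 1, 1 (mod 8); ε·ε+αω+βω = 0·0+0·0+1·0 ≡ 0  ⇒  (a,b)_2 = +1.
v=11: a=11^1·(≡8), b=11^0·(≡3) mod 11; (8|11)=-1, (3|11)=+1; (−1)^{1·0·5}·(-1)^0·(+1)^1 = +1.
v=23: a=23^-2·(≡1), b=23^0·(≡21) mod 23; (1|23)=+1, (21|23)=-1; (−1)^{-2·0·11}·(+1)^0·(-1)^-2 = +1.
v=3: a=3^3·(≡2), b=3^-2·(≡1) mod 3; (2|3)=-1, (1|3)=+1; (−1)^{3·-2·1}·(-1)^-2·(+1)^3 = +1.
v=5: a=5^5·(≡3), b=5^3·(≡1) mod 5; (3|5)=-1, (1|5)=+1; (−1)^{5·3·2}·(-1)^3·(+1)^5 = -1.
v=17: a=17^2·(≡2), b=17^2·(≡10) mod 17; (2|17)=+1, (10|17)=-1; (−1)^{2·2·8}·(+1)^2·(-1)^2 = +1.
v=13: a=13^3·(≡11), b=13^1·(≡3) mod 13; (11|13)=-1, (3|13)=+1; (−1)^{3·1·6}·(-1)^1·(+1)^3 = -1.
v=∞: -15015 < 0 and 130 > 0  ⇒  (a,b)_∞ = +1.
|Ram(-15015, 130)| = 2, even; anisotropic at {5, 13}.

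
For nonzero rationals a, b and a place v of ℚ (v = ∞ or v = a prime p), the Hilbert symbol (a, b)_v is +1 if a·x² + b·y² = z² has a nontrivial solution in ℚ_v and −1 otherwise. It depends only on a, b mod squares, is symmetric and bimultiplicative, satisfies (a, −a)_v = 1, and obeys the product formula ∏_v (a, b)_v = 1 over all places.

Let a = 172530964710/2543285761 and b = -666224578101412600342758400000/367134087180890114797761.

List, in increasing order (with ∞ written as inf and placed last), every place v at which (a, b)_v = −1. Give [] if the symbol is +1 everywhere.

Mod squares: a ≡ 390, b ≡ -10. Check v ∈ {∞, 2, 3, 5, 7, 11, 13, 19, 29, 37, 41, 47}.
v=11: a=11^0·(≡1), b=11^4·(≡5) mod 11; (1|11)=+1, (5|11)=+1; (−1)^{0·4·5}·(+1)^4·(+1)^0 = +1.
v=3: a=3^7·(≡1), b=3^-2·(≡2) mod 3; (1|3)=+1, (2|3)=-1; (−1)^{7·-2·1}·(+1)^-2·(-1)^7 = -1.
v=37: a=37^-2·(≡29), b=37^-4·(≡27) mod 37; (29|37)=-1, (27|37)=+1; (−1)^{-2·-4·18}·(-1)^-4·(+1)^-2 = +1.
v=13: a=13^1·(≡10), b=13^6·(≡10) mod 13; (10|13)=+1, (10|13)=+1; (−1)^{1·6·6}·(+1)^6·(+1)^1 = +1.
v=41: a=41^2·(≡36), b=41^4·(≡10) mod 41; (36|41)=+1, (10|41)=+1; (−1)^{2·4·20}·(+1)^4·(+1)^2 = +1.
v=7: a=7^0·(≡3), b=7^-4·(≡2) mod 7; (3|7)=-1, (2|7)=+1; (−1)^{0·-4·3}·(-1)^-4·(+1)^0 = +1.
v=29: a=29^-2·(≡20), b=29^-2·(≡17) mod 29; (20|29)=+1, (17|29)=-1; (−1)^{-2·-2·14}·(+1)^-2·(-1)^-2 = +1.
v=19: a=19^2·(≡10), b=19^4·(≡17) mod 19; (10|19)=-1, (17|19)=+1; (−1)^{2·4·9}·(-1)^4·(+1)^2 = +1.
v=2: v_2(a)=1, v_2(b)=13; units ≡ 3, 3 (mod 8); ε·ε+αω+βω = 1·1+1·1+13·1 ≡ 1  ⇒  (a,b)_2 = -1.
v=∞: 390 > 0 and -10 < 0  ⇒  (a,b)_∞ = +1.
v=47: a=47^-2·(≡32), b=47^-6·(≡21) mod 47; (32|47)=+1, (21|47)=+1; (−1)^{-2·-6·23}·(+1)^-6·(+1)^-2 = +1.
v=5: a=5^1·(≡2), b=5^5·(≡2) mod 5; (2|5)=-1, (2|5)=-1; (−1)^{1·5·2}·(-1)^5·(-1)^1 = +1.
Ram(390, -10) = {2, 3}; no ℚ_2-point on the conic.

[2, 3]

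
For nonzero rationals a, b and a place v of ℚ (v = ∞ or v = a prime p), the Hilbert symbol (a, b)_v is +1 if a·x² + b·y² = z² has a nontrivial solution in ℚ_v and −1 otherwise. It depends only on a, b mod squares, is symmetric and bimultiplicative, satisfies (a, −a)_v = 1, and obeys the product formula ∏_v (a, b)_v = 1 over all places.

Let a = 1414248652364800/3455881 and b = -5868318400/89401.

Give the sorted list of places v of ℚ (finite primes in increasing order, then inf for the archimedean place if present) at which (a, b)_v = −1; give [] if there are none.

[]

Mod squares: a ≡ 7, b ≡ -259. Check v ∈ {∞, 2, 5, 7, 11, 13, 17, 23, 37}.
v=∞: 7 > 0 and -259 < 0  ⇒  (a,b)_∞ = +1.
v=11: a=11^-2·(≡2), b=11^0·(≡3) mod 11; (2|11)=-1, (3|11)=+1; (−1)^{-2·0·5}·(-1)^0·(+1)^-2 = +1.
v=23: a=23^0·(≡17), b=23^-2·(≡5) mod 23; (17|23)=-1, (5|23)=-1; (−1)^{0·-2·11}·(-1)^-2·(-1)^0 = +1.
v=37: a=37^2·(≡10), b=37^1·(≡33) mod 37; (10|37)=+1, (33|37)=+1; (−1)^{2·1·18}·(+1)^1·(+1)^2 = +1.
v=17: a=17^0·(≡12), b=17^2·(≡9) mod 17; (12|17)=-1, (9|17)=+1; (−1)^{0·2·8}·(-1)^2·(+1)^0 = +1.
v=5: a=5^2·(≡2), b=5^2·(≡4) mod 5; (2|5)=-1, (4|5)=+1; (−1)^{2·2·2}·(-1)^2·(+1)^2 = +1.
v=13: a=13^-4·(≡11), b=13^-2·(≡12) mod 13; (11|13)=-1, (12|13)=+1; (−1)^{-4·-2·6}·(-1)^-2·(+1)^-4 = +1.
v=7: a=7^9·(≡2), b=7^3·(≡3) mod 7; (2|7)=+1, (3|7)=-1; (−1)^{9·3·3}·(+1)^3·(-1)^9 = +1.
v=2: v_2(a)=10, v_2(b)=6; units ≡ 7, 5 (mod 8); ε·ε+αω+βω = 1·0+10·1+6·0 ≡ 0  ⇒  (a,b)_2 = +1.
Every local symbol is +1, so the conic 7·x² + -259·y² = z² has ℚ_v-points for all v and hence a ℚ-point; (a, b / ℚ) ≅ M_2(ℚ).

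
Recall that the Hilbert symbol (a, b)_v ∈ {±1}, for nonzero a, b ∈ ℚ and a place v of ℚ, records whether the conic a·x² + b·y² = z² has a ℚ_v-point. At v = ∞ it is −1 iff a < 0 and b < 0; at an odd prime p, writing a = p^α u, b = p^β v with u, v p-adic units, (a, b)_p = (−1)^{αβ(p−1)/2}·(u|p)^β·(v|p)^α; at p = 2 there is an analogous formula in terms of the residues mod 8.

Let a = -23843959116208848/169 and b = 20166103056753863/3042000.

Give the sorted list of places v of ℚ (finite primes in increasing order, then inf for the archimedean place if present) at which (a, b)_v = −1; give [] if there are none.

Mod squares: a ≡ -37, b ≡ 5671915. Check v ∈ {∞, 2, 3, 5, 11, 13, 17, 23, 31, 37, 43}.
v=∞: -37 < 0 and 5671915 > 0  ⇒  (a,b)_∞ = +1.
v=31: a=31^2·(≡2), b=31^3·(≡26) mod 31; (2|31)=+1, (26|31)=-1; (−1)^{2·3·15}·(+1)^3·(-1)^2 = +1.
v=23: a=23^4·(≡9), b=23^3·(≡20) mod 23; (9|23)=+1, (20|23)=-1; (−1)^{4·3·11}·(+1)^3·(-1)^4 = +1.
v=17: a=17^0·(≡6), b=17^2·(≡16) mod 17; (6|17)=-1, (16|17)=+1; (−1)^{0·2·8}·(-1)^2·(+1)^0 = +1.
v=3: a=3^4·(≡2), b=3^-2·(≡1) mod 3; (2|3)=-1, (1|3)=+1; (−1)^{4·-2·1}·(-1)^-2·(+1)^4 = +1.
v=5: a=5^0·(≡3), b=5^-3·(≡3) mod 5; (3|5)=-1, (3|5)=-1; (−1)^{0·-3·2}·(-1)^-3·(-1)^0 = -1.
v=2: v_2(a)=4, v_2(b)=-4; units ≡ 3, 3 (mod 8); ε·ε+αω+βω = 1·1+4·1+-4·1 ≡ 1  ⇒  (a,b)_2 = -1.
v=43: a=43^2·(≡24), b=43^1·(≡9) mod 43; (24|43)=+1, (9|43)=+1; (−1)^{2·1·21}·(+1)^1·(+1)^2 = +1.
v=11: a=11^0·(≡8), b=11^2·(≡6) mod 11; (8|11)=-1, (6|11)=-1; (−1)^{0·2·5}·(-1)^2·(-1)^0 = +1.
v=37: a=37^1·(≡33), b=37^1·(≡3) mod 37; (33|37)=+1, (3|37)=+1; (−1)^{1·1·18}·(+1)^1·(+1)^1 = +1.
v=13: a=13^-2·(≡7), b=13^-2·(≡5) mod 13; (7|13)=-1, (5|13)=-1; (−1)^{-2·-2·6}·(-1)^-2·(-1)^-2 = +1.
|Ram(-37, 5671915)| = 2, even; anisotropic at {2, 5}.

[2, 5]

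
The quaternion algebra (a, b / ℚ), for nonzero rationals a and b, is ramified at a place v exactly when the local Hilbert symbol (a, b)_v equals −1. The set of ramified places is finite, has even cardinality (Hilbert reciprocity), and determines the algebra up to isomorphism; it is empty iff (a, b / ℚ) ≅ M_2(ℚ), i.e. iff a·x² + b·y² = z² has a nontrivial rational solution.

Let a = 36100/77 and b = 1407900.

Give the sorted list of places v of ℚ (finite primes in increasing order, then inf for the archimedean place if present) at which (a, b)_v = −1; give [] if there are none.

[3, 11]

(a, b) ≡ (77, 39) mod (ℚ^×)²; places V = {2, 3, 5, 7, 11, 13, 19, ∞}.
(a,b)_2: α=2, β=2; u≡5, v≡7 (mod 8); ε(u)ε(v)=0·1, αω(v)=2·0, βω(u)=2·1; sum ≡ 0  ⇒  +1.
(a,b)_11: α=-1, u≡6; β=0, v≡10 (mod 11); (6|11)=-1, (10|11)=-1; sign (−1)^0·-1^0·-1^-1 = -1.
(a,b)_3: α=0, u≡2; β=1, v≡1 (mod 3); (2|3)=-1, (1|3)=+1; sign (−1)^0·-1^1·+1^0 = -1.
(a,b)_5: α=2, u≡2; β=2, v≡1 (mod 5); (2|5)=-1, (1|5)=+1; sign (−1)^0·-1^2·+1^2 = +1.
(a,b)_7: α=-1, u≡2; β=0, v≡4 (mod 7); (2|7)=+1, (4|7)=+1; sign (−1)^0·+1^0·+1^-1 = +1.
(a,b)_19: α=2, u≡5; β=2, v≡5 (mod 19); (5|19)=+1, (5|19)=+1; sign (−1)^0·+1^2·+1^2 = +1.
(a,b)_∞: sgn(77)=+, sgn(39)=+, so +1.
(a,b)_13: α=0, u≡1; β=1, v≡10 (mod 13); (1|13)=+1, (10|13)=+1; sign (−1)^0·+1^1·+1^0 = +1.
|Ram(77, 39)| = 2, even; anisotropic at {3, 11}.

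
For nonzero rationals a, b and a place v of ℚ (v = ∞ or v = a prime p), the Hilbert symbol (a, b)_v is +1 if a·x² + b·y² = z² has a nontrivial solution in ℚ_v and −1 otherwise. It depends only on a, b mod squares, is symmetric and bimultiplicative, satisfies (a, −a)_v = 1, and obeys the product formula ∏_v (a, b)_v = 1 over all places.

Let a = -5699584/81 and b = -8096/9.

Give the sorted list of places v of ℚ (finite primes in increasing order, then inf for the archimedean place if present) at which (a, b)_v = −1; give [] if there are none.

[2, inf]

(a, b) ≡ (-46, -506) mod (ℚ^×)²; places V = {2, 3, 11, 23, ∞}.
(a,b)_∞: sgn(-46)=−, sgn(-506)=−, so -1.
(a,b)_2: α=11, β=5; u≡1, v≡3 (mod 8); ε(u)ε(v)=0·1, αω(v)=11·1, βω(u)=5·0; sum ≡ 1  ⇒  -1.
(a,b)_23: α=1, u≡11; β=1, v≡12 (mod 23); (11|23)=-1, (12|23)=+1; sign (−1)^1·-1^1·+1^1 = +1.
(a,b)_11: α=2, u≡5; β=1, v≡5 (mod 11); (5|11)=+1, (5|11)=+1; sign (−1)^0·+1^1·+1^2 = +1.
(a,b)_3: α=-4, u≡2; β=-2, v≡1 (mod 3); (2|3)=-1, (1|3)=+1; sign (−1)^0·-1^-2·+1^-4 = +1.
|Ram(-46, -506)| = 2, even; anisotropic at {2, ∞}.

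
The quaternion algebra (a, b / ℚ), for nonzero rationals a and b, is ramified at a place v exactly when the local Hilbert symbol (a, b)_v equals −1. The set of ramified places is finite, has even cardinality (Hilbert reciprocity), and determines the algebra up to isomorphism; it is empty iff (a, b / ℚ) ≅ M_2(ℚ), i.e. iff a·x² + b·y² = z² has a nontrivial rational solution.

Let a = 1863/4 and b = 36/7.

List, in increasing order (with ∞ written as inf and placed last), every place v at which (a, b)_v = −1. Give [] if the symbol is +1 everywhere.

[2, 23]

(a, b) ≡ (23, 7) mod (ℚ^×)²; places V = {2, 3, 7, 23, ∞}.
(a,b)_2: α=-2, β=2; u≡7, v≡7 (mod 8); ε(u)ε(v)=1·1, αω(v)=-2·0, βω(u)=2·0; sum ≡ 1  ⇒  -1.
(a,b)_3: α=4, u≡2; β=2, v≡1 (mod 3); (2|3)=-1, (1|3)=+1; sign (−1)^0·-1^2·+1^4 = +1.
(a,b)_∞: sgn(23)=+, sgn(7)=+, so +1.
(a,b)_23: α=1, u≡3; β=0, v≡15 (mod 23); (3|23)=+1, (15|23)=-1; sign (−1)^0·+1^0·-1^1 = -1.
(a,b)_7: α=0, u≡2; β=-1, v≡1 (mod 7); (2|7)=+1, (1|7)=+1; sign (−1)^0·+1^-1·+1^0 = +1.
Ram(23, 7) = {2, 23}; no ℚ_2-point on the conic.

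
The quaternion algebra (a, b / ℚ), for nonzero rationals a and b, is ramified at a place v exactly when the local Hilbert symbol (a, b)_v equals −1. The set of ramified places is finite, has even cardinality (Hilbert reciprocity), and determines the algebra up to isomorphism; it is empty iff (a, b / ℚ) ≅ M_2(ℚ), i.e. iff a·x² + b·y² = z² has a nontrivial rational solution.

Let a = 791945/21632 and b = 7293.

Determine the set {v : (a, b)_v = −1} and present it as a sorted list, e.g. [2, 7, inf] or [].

[2, 5, 7, 17]

(a, b) ≡ (13090, 7293) mod (ℚ^×)²; places V = {2, 3, 5, 7, 11, 13, 17, ∞}.
(a,b)_11: α=3, u≡2; β=1, v≡3 (mod 11); (2|11)=-1, (3|11)=+1; sign (−1)^1·-1^1·+1^3 = +1.
(a,b)_17: α=1, u≡7; β=1, v≡4 (mod 17); (7|17)=-1, (4|17)=+1; sign (−1)^0·-1^1·+1^1 = -1.
(a,b)_∞: sgn(13090)=+, sgn(7293)=+, so +1.
(a,b)_7: α=1, u≡4; β=0, v≡6 (mod 7); (4|7)=+1, (6|7)=-1; sign (−1)^0·+1^0·-1^1 = -1.
(a,b)_13: α=-2, u≡1; β=1, v≡2 (mod 13); (1|13)=+1, (2|13)=-1; sign (−1)^0·+1^1·-1^-2 = +1.
(a,b)_3: α=0, u≡1; β=1, v≡1 (mod 3); (1|3)=+1, (1|3)=+1; sign (−1)^0·+1^1·+1^0 = +1.
(a,b)_2: α=-7, β=0; u≡1, v≡5 (mod 8); ε(u)ε(v)=0·0, αω(v)=-7·1, βω(u)=0·0; sum ≡ 1  ⇒  -1.
(a,b)_5: α=1, u≡2; β=0, v≡3 (mod 5); (2|5)=-1, (3|5)=-1; sign (−1)^0·-1^0·-1^1 = -1.
(13090, 7293 / ℚ) ramifies at {2, 5, 7, 17}: a division algebra.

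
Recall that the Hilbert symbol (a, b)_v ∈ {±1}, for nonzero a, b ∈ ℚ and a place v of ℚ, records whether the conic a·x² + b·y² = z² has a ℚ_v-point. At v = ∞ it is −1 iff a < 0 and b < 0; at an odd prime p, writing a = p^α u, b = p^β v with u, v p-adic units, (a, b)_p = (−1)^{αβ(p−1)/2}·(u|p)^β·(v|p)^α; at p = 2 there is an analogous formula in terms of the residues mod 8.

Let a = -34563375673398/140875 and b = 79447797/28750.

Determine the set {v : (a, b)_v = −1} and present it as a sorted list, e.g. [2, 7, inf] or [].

(a, b) ≡ (-28007330, 124982) mod (ℚ^×)²; places V = {2, 3, 5, 7, 11, 13, 17, 19, 23, 29, ∞}.
(a,b)_29: α=1, u≡17; β=0, v≡19 (mod 29); (17|29)=-1, (19|29)=-1; sign (−1)^0·-1^0·-1^1 = -1.
(a,b)_11: α=2, u≡3; β=1, v≡10 (mod 11); (3|11)=+1, (10|11)=-1; sign (−1)^0·+1^1·-1^2 = +1.
(a,b)_19: α=5, u≡11; β=3, v≡4 (mod 19); (11|19)=+1, (4|19)=+1; sign (−1)^1·+1^3·+1^5 = -1.
(a,b)_13: α=1, u≡2; β=1, v≡8 (mod 13); (2|13)=-1, (8|13)=-1; sign (−1)^0·-1^1·-1^1 = +1.
(a,b)_17: α=1, u≡14; β=0, v≡16 (mod 17); (14|17)=-1, (16|17)=+1; sign (−1)^0·-1^0·+1^1 = +1.
(a,b)_∞: sgn(-28007330)=−, sgn(124982)=+, so +1.
(a,b)_7: α=-2, u≡6; β=0, v≡2 (mod 7); (6|7)=-1, (2|7)=+1; sign (−1)^0·-1^0·+1^-2 = +1.
(a,b)_3: α=2, u≡1; β=4, v≡2 (mod 3); (1|3)=+1, (2|3)=-1; sign (−1)^0·+1^4·-1^2 = +1.
(a,b)_5: α=-3, u≡1; β=-4, v≡2 (mod 5); (1|5)=+1, (2|5)=-1; sign (−1)^0·+1^-4·-1^-3 = -1.
(a,b)_23: α=-1, u≡4; β=-1, v≡3 (mod 23); (4|23)=+1, (3|23)=+1; sign (−1)^1·+1^-1·+1^-1 = -1.
(a,b)_2: α=1, β=-1; u≡7, v≡3 (mod 8); ε(u)ε(v)=1·1, αω(v)=1·1, βω(u)=-1·0; sum ≡ 0  ⇒  +1.
(-28007330, 124982 / ℚ) ramifies at {5, 19, 23, 29}: a division algebra.

[5, 19, 23, 29]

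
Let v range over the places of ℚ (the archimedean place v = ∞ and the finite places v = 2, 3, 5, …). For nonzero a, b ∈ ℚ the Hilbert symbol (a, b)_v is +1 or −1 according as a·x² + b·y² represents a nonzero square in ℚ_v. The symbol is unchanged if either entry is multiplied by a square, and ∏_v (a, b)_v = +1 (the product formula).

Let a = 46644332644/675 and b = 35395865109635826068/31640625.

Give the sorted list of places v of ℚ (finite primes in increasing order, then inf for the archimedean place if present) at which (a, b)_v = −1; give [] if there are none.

Mod squares: a ≡ 5187, b ≡ 53. Check v ∈ {∞, 2, 3, 5, 7, 13, 19, 53}.
v=5: a=5^-2·(≡2), b=5^-8·(≡3) mod 5; (2|5)=-1, (3|5)=-1; (−1)^{-2·-8·2}·(-1)^-8·(-1)^-2 = +1.
v=2: v_2(a)=2, v_2(b)=2; units ≡ 3, 5 (mod 8); ε·ε+αω+βω = 1·0+2·1+2·1 ≡ 0  ⇒  (a,b)_2 = +1.
v=19: a=19^1·(≡7), b=19^2·(≡3) mod 19; (7|19)=+1, (3|19)=-1; (−1)^{1·2·9}·(+1)^2·(-1)^1 = -1.
v=∞: 5187 > 0 and 53 > 0  ⇒  (a,b)_∞ = +1.
v=53: a=53^2·(≡46), b=53^3·(≡10) mod 53; (46|53)=+1, (10|53)=+1; (−1)^{2·3·26}·(+1)^3·(+1)^2 = +1.
v=7: a=7^5·(≡3), b=7^8·(≡1) mod 7; (3|7)=-1, (1|7)=+1; (−1)^{5·8·3}·(-1)^8·(+1)^5 = +1.
v=3: a=3^-3·(≡1), b=3^-4·(≡2) mod 3; (1|3)=+1, (2|3)=-1; (−1)^{-3·-4·1}·(+1)^-4·(-1)^-3 = -1.
v=13: a=13^1·(≡9), b=13^4·(≡1) mod 13; (9|13)=+1, (1|13)=+1; (−1)^{1·4·6}·(+1)^4·(+1)^1 = +1.
(5187, 53 / ℚ) ramifies at {3, 19}: a division algebra.

[3, 19]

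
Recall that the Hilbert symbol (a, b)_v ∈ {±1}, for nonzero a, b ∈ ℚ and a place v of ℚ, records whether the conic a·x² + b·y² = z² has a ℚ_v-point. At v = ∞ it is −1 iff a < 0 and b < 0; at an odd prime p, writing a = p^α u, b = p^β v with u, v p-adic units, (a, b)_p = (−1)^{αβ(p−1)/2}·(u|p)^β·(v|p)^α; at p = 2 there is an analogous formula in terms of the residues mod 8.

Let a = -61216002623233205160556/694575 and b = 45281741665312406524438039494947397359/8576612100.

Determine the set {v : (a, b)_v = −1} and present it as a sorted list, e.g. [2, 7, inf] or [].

(a, b) ≡ (-3157, 3703271) mod (ℚ^×)²; places V = {2, 3, 5, 7, 11, 13, 19, 29, 41, 47, ∞}.
(a,b)_41: α=1, u≡9; β=2, v≡13 (mod 41); (9|41)=+1, (13|41)=-1; sign (−1)^0·+1^2·-1^1 = -1.
(a,b)_19: α=2, u≡16; β=3, v≡6 (mod 19); (16|19)=+1, (6|19)=+1; sign (−1)^0·+1^3·+1^2 = +1.
(a,b)_11: α=7, u≡6; β=15, v≡10 (mod 11); (6|11)=-1, (10|11)=-1; sign (−1)^1·-1^15·-1^7 = -1.
(a,b)_5: α=-2, u≡3; β=-2, v≡1 (mod 5); (3|5)=-1, (1|5)=+1; sign (−1)^0·-1^-2·+1^-2 = +1.
(a,b)_13: α=4, u≡8; β=5, v≡5 (mod 13); (8|13)=-1, (5|13)=-1; sign (−1)^0·-1^5·-1^4 = -1.
(a,b)_29: α=2, u≡28; β=3, v≡15 (mod 29); (28|29)=+1, (15|29)=-1; sign (−1)^0·+1^3·-1^2 = +1.
(a,b)_∞: sgn(-3157)=−, sgn(3703271)=+, so +1.
(a,b)_2: α=2, β=-2; u≡3, v≡7 (mod 8); ε(u)ε(v)=1·1, αω(v)=2·0, βω(u)=-2·1; sum ≡ 1  ⇒  -1.
(a,b)_7: α=-3, u≡2; β=-6, v≡3 (mod 7); (2|7)=+1, (3|7)=-1; sign (−1)^0·+1^-6·-1^-3 = -1.
(a,b)_3: α=-4, u≡2; β=-6, v≡2 (mod 3); (2|3)=-1, (2|3)=-1; sign (−1)^0·-1^-6·-1^-4 = +1.
(a,b)_47: α=2, u≡13; β=3, v≡34 (mod 47); (13|47)=-1, (34|47)=+1; sign (−1)^0·-1^3·+1^2 = -1.
Ram(-3157, 3703271) = {2, 7, 11, 13, 41, 47}; no ℚ_2-point on the conic.

[2, 7, 11, 13, 41, 47]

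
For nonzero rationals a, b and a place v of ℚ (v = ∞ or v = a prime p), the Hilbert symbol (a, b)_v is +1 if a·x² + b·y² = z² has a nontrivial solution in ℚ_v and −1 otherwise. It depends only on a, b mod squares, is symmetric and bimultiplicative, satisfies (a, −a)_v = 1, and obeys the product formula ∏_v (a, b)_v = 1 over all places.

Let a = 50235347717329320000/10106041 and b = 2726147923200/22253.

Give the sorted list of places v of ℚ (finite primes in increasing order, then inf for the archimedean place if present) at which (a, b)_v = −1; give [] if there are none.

(a, b) ≡ (377, 2849) mod (ℚ^×)²; places V = {2, 3, 5, 7, 11, 13, 17, 29, 37, ∞}.
(a,b)_2: α=6, β=8; u≡1, v≡1 (mod 8); ε(u)ε(v)=0·0, αω(v)=6·0, βω(u)=8·0; sum ≡ 0  ⇒  +1.
(a,b)_11: α=-2, u≡9; β=-1, v≡2 (mod 11); (9|11)=+1, (2|11)=-1; sign (−1)^0·+1^-1·-1^-2 = +1.
(a,b)_∞: sgn(377)=+, sgn(2849)=+, so +1.
(a,b)_29: α=3, u≡4; β=2, v≡16 (mod 29); (4|29)=+1, (16|29)=+1; sign (−1)^0·+1^2·+1^3 = +1.
(a,b)_13: α=1, u≡1; β=2, v≡7 (mod 13); (1|13)=+1, (7|13)=-1; sign (−1)^0·+1^2·-1^1 = -1.
(a,b)_7: α=2, u≡3; β=-1, v≡2 (mod 7); (3|7)=-1, (2|7)=+1; sign (−1)^0·-1^-1·+1^2 = -1.
(a,b)_37: α=2, u≡26; β=1, v≡4 (mod 37); (26|37)=+1, (4|37)=+1; sign (−1)^0·+1^1·+1^2 = +1.
(a,b)_3: α=10, u≡2; β=4, v≡2 (mod 3); (2|3)=-1, (2|3)=-1; sign (−1)^0·-1^4·-1^10 = +1.
(a,b)_17: α=-4, u≡11; β=-2, v≡6 (mod 17); (11|17)=-1, (6|17)=-1; sign (−1)^0·-1^-2·-1^-4 = +1.
(a,b)_5: α=4, u≡2; β=2, v≡1 (mod 5); (2|5)=-1, (1|5)=+1; sign (−1)^0·-1^2·+1^4 = +1.
|Ram(377, 2849)| = 2, even; anisotropic at {7, 13}.

[7, 13]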